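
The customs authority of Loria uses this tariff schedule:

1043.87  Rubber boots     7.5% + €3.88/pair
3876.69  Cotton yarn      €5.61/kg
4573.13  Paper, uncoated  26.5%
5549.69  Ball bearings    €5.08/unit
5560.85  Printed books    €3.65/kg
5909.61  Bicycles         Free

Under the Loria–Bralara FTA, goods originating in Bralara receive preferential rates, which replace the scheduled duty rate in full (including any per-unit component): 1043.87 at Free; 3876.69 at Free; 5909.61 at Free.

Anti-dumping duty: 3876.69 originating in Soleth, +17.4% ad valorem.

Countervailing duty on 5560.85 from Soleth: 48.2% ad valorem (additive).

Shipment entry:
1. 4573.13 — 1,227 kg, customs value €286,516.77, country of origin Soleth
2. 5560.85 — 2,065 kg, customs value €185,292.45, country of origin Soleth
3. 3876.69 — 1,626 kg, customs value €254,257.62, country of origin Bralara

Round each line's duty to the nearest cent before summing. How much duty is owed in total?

€172,775.15

Line 1 (4573.13, Soleth, 1,227 kg, €286,516.77):
Base rate for 4573.13 is 26.5%.
Duty = €286,516.77 × 26.5% = €75,926.94.
Line 2 (5560.85, Soleth, 2,065 kg, €185,292.45):
Base rate for 5560.85 is €3.65/kg.
Additional duty on 5560.85 from Soleth: +48.2% ad valorem. Applied ad valorem rate = 48.2%.
Duty = €185,292.45 × 48.2% + 2,065 × €3.65 = €96,848.21.
Line 3 (3876.69, Bralara, 1,626 kg, €254,257.62):
Base rate for 3876.69 is €5.61/kg.
Origin Bralara qualifies under the Loria–Bralara agreement and 3876.69 is covered: preferential rate Free applies instead.
The additional-duty order on 3876.69 targets Soleth, not Bralara; it does not apply.
Duty = €254,257.62 × 0% = €0.00.
Total = €75,926.94 + €96,848.21 + €0.00 = €172,775.15.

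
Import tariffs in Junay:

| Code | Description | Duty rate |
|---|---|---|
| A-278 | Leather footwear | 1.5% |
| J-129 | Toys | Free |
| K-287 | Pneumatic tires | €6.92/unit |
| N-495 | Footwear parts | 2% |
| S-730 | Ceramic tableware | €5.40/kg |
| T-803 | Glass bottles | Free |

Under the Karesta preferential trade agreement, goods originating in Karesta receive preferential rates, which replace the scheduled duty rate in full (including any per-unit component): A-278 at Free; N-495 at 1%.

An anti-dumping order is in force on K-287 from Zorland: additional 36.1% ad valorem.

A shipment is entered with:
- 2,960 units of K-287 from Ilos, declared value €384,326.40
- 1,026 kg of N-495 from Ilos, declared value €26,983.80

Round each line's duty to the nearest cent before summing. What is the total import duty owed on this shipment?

Line 1 (K-287, Ilos, 2,960 units, €384,326.40):
Base rate for K-287 is €6.92/unit.
The additional-duty order on K-287 targets Zorland, not Ilos; it does not apply.
Duty = 2,960 × €6.92 = €20,483.20.
Line 2 (N-495, Ilos, 1,026 kg, €26,983.80):
Base rate for N-495 is 2%.
N-495 has an FTA preferential rate, but origin Ilos is not Karesta; base rate stands.
Duty = €26,983.80 × 2% = €539.68.
Total = €20,483.20 + €539.68 = €21,022.88.

€21,022.88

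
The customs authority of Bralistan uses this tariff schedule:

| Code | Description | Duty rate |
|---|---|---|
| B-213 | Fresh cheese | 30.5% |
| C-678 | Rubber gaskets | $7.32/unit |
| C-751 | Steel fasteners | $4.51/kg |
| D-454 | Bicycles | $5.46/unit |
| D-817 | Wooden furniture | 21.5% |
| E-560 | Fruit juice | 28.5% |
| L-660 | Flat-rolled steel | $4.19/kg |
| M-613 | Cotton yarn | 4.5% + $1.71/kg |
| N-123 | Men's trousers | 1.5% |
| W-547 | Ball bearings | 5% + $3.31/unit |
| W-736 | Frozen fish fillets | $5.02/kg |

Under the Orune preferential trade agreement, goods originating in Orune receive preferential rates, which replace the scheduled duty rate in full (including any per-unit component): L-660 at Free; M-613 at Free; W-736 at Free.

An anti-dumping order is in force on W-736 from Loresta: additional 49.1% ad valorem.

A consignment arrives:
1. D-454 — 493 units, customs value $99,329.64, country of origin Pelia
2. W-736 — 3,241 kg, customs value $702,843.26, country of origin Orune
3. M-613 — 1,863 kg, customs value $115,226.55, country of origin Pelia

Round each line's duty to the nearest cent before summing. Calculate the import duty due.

$11,062.70

Line 1 (D-454, Pelia, 493 units, $99,329.64):
Base rate for D-454 is $5.46/unit.
Duty = 493 × $5.46 = $2,691.78.
Line 2 (W-736, Orune, 3,241 kg, $702,843.26):
Base rate for W-736 is $5.02/kg.
Origin Orune qualifies under the Bralistan–Orune agreement and W-736 is covered: preferential rate Free applies instead.
The additional-duty order on W-736 targets Loresta, not Orune; it does not apply.
Duty = $702,843.26 × 0% = $0.00.
Line 3 (M-613, Pelia, 1,863 kg, $115,226.55):
Base rate for M-613 is 4.5% + $1.71/kg.
M-613 has an FTA preferential rate, but origin Pelia is not Orune; base rate stands.
Duty = $115,226.55 × 4.5% + 1,863 × $1.71 = $8,370.92.
Total = $2,691.78 + $0.00 + $8,370.92 = $11,062.70.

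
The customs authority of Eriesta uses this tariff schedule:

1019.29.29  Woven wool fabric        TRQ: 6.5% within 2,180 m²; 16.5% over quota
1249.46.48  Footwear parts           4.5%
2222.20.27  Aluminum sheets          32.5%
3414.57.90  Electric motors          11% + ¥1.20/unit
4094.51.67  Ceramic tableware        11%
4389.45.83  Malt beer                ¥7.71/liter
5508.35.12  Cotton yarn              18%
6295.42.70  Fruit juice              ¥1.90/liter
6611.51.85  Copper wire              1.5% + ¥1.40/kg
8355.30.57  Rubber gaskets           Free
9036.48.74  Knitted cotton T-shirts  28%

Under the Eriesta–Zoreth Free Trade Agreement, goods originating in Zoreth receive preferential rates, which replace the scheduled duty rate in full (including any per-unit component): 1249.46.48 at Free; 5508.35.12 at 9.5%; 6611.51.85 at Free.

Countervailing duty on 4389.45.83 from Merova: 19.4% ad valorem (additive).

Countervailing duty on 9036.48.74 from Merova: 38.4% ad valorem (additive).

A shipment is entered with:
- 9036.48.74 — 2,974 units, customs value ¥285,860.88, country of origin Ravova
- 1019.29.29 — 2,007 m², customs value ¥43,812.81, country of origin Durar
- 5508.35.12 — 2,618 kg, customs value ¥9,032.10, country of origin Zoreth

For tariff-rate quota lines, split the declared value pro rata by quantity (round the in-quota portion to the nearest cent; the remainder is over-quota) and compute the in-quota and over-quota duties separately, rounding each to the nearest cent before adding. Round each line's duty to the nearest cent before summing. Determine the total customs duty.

Line 1 (9036.48.74, Ravova, 2,974 units, ¥285,860.88):
Base rate for 9036.48.74 is 28%.
The additional-duty order on 9036.48.74 targets Merova, not Ravova; it does not apply.
Duty = ¥285,860.88 × 28% = ¥80,041.05.
Line 2 (1019.29.29, Durar, 2,007 m², ¥43,812.81):
Code 1019.29.29 is under a tariff-rate quota (threshold 2,180 m²). Quantity 2,007 m² is within the quota, so the in-quota rate 6.5% applies to the full value.
Duty = ¥43,812.81 × 6.5% = ¥2,847.83.
Line 3 (5508.35.12, Zoreth, 2,618 kg, ¥9,032.10):
Base rate for 5508.35.12 is 18%.
Origin Zoreth qualifies under the Eriesta–Zoreth agreement and 5508.35.12 is covered: preferential rate 9.5% applies instead.
Duty = ¥9,032.10 × 9.5% = ¥858.05.
Total = ¥80,041.05 + ¥2,847.83 + ¥858.05 = ¥83,746.93.

¥83,746.93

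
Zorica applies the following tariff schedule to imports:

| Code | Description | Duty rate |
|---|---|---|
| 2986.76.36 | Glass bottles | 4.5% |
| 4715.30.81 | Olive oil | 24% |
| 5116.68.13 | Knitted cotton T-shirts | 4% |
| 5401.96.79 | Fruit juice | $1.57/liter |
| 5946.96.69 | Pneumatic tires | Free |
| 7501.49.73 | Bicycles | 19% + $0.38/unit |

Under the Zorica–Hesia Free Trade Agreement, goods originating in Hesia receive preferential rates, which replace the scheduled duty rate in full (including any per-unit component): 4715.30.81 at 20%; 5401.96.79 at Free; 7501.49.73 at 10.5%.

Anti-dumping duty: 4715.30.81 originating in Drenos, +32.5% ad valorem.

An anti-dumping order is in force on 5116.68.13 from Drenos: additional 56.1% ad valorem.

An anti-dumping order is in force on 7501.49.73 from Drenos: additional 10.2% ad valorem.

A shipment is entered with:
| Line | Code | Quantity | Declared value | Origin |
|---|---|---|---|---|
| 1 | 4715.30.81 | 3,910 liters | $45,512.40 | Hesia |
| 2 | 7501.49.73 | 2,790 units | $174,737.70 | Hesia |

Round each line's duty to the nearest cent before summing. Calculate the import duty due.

$27,449.94

Line 1 (4715.30.81, Hesia, 3,910 liters, $45,512.40):
Base rate for 4715.30.81 is 24%.
Origin Hesia qualifies under the Zorica–Hesia agreement and 4715.30.81 is covered: preferential rate 20% applies instead.
The additional-duty order on 4715.30.81 targets Drenos, not Hesia; it does not apply.
Duty = $45,512.40 × 20% = $9,102.48.
Line 2 (7501.49.73, Hesia, 2,790 units, $174,737.70):
Base rate for 7501.49.73 is 19% + $0.38/unit.
Origin Hesia qualifies under the Zorica–Hesia agreement and 7501.49.73 is covered: preferential rate 10.5% applies instead.
The additional-duty order on 7501.49.73 targets Drenos, not Hesia; it does not apply.
Duty = $174,737.70 × 10.5% = $18,347.46.
Total = $9,102.48 + $18,347.46 = $27,449.94.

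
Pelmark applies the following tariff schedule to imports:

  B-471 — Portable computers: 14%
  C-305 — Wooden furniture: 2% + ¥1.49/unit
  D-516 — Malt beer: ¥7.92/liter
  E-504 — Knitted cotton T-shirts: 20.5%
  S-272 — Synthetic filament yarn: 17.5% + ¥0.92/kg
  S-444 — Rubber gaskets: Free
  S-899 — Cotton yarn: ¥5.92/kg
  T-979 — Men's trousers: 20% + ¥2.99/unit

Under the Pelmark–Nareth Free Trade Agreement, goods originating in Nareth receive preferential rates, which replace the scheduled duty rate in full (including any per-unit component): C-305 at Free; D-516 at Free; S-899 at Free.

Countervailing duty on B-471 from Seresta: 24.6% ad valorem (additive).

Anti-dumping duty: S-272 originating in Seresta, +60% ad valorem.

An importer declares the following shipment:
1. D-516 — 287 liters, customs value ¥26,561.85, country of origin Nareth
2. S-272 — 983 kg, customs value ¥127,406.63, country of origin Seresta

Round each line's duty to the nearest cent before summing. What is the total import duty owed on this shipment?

Line 1 (D-516, Nareth, 287 liters, ¥26,561.85):
Base rate for D-516 is ¥7.92/liter.
Origin Nareth qualifies under the Pelmark–Nareth agreement and D-516 is covered: preferential rate Free applies instead.
Duty = ¥26,561.85 × 0% = ¥0.00.
Line 2 (S-272, Seresta, 983 kg, ¥127,406.63):
Base rate for S-272 is 17.5% + ¥0.92/kg.
Additional duty on S-272 from Seresta: +60%. Applied ad valorem rate: 17.5% + 60% = 77.5%.
Duty = ¥127,406.63 × 77.5% + 983 × ¥0.92 = ¥99,644.50.
Total = ¥0.00 + ¥99,644.50 = ¥99,644.50.

¥99,644.50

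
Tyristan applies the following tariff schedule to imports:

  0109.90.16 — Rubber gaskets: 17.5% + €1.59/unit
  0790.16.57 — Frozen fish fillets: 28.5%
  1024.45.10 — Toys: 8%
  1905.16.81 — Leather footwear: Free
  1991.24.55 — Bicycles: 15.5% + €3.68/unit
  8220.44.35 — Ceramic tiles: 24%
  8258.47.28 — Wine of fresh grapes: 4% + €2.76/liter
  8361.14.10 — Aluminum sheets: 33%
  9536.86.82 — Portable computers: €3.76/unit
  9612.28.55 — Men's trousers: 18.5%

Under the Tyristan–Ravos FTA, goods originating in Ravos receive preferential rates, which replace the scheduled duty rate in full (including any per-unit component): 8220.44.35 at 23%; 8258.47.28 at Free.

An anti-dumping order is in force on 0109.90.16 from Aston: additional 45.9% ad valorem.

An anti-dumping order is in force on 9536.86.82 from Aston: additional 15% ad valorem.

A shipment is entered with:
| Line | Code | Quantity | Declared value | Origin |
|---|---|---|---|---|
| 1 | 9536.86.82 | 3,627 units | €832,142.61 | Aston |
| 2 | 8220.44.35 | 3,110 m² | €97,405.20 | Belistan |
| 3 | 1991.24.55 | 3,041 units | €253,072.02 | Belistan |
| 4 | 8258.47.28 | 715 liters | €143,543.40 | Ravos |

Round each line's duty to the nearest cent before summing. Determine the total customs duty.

Line 1 (9536.86.82, Aston, 3,627 units, €832,142.61):
Base rate for 9536.86.82 is €3.76/unit.
Additional duty on 9536.86.82 from Aston: +15% ad valorem. Applied ad valorem rate = 15%.
Duty = €832,142.61 × 15% + 3,627 × €3.76 = €138,458.91.
Line 2 (8220.44.35, Belistan, 3,110 m², €97,405.20):
Base rate for 8220.44.35 is 24%.
8220.44.35 has an FTA preferential rate, but origin Belistan is not Ravos; base rate stands.
Duty = €97,405.20 × 24% = €23,377.25.
Line 3 (1991.24.55, Belistan, 3,041 units, €253,072.02):
Base rate for 1991.24.55 is 15.5% + €3.68/unit.
Duty = €253,072.02 × 15.5% + 3,041 × €3.68 = €50,417.04.
Line 4 (8258.47.28, Ravos, 715 liters, €143,543.40):
Base rate for 8258.47.28 is 4% + €2.76/liter.
Origin Ravos qualifies under the Tyristan–Ravos agreement and 8258.47.28 is covered: preferential rate Free applies instead.
Duty = €143,543.40 × 0% = €0.00.
Total = €138,458.91 + €23,377.25 + €50,417.04 + €0.00 = €212,253.20.

€212,253.20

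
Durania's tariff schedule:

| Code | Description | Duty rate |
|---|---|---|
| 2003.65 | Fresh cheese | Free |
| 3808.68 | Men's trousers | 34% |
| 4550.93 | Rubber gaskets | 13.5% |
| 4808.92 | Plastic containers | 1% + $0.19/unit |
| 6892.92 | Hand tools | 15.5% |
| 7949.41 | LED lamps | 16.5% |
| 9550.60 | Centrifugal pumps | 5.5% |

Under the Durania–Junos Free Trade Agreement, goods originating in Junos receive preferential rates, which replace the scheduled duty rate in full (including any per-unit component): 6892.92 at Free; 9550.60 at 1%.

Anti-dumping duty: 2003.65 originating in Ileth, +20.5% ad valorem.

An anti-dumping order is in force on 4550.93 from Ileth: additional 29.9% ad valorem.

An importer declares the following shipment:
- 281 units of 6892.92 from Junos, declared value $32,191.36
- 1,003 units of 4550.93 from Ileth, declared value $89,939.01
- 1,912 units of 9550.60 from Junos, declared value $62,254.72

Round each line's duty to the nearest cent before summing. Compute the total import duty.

$39,656.08

Line 1 (6892.92, Junos, 281 units, $32,191.36):
Base rate for 6892.92 is 15.5%.
Origin Junos qualifies under the Durania–Junos agreement and 6892.92 is covered: preferential rate Free applies instead.
Duty = $32,191.36 × 0% = $0.00.
Line 2 (4550.93, Ileth, 1,003 units, $89,939.01):
Base rate for 4550.93 is 13.5%.
Additional duty on 4550.93 from Ileth: +29.9%. Applied ad valorem rate: 13.5% + 29.9% = 43.4%.
Duty = $89,939.01 × 43.4% = $39,033.53.
Line 3 (9550.60, Junos, 1,912 units, $62,254.72):
Base rate for 9550.60 is 5.5%.
Origin Junos qualifies under the Durania–Junos agreement and 9550.60 is covered: preferential rate 1% applies instead.
Duty = $62,254.72 × 1% = $622.55.
Total = $0.00 + $39,033.53 + $622.55 = $39,656.08.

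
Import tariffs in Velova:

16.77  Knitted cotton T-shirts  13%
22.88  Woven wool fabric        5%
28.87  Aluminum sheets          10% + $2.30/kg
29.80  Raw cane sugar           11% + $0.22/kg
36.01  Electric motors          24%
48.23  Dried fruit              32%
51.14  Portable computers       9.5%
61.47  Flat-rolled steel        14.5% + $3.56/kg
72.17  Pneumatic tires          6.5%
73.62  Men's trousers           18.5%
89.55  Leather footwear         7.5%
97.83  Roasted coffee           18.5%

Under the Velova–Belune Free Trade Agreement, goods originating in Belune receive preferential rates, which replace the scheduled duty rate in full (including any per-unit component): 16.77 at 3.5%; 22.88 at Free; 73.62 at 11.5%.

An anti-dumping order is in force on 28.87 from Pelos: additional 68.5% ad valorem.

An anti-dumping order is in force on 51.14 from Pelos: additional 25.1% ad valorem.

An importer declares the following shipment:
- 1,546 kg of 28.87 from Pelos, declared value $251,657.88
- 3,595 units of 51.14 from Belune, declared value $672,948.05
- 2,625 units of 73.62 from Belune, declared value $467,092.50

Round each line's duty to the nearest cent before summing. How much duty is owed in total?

Line 1 (28.87, Pelos, 1,546 kg, $251,657.88):
Base rate for 28.87 is 10% + $2.30/kg.
Additional duty on 28.87 from Pelos: +68.5%. Applied ad valorem rate: 10% + 68.5% = 78.5%.
Duty = $251,657.88 × 78.5% + 1,546 × $2.30 = $201,107.24.
Line 2 (51.14, Belune, 3,595 units, $672,948.05):
Base rate for 51.14 is 9.5%.
Origin Belune is the FTA partner but 51.14 is not on the preference list; base rate stands.
The additional-duty order on 51.14 targets Pelos, not Belune; it does not apply.
Duty = $672,948.05 × 9.5% = $63,930.06.
Line 3 (73.62, Belune, 2,625 units, $467,092.50):
Base rate for 73.62 is 18.5%.
Origin Belune qualifies under the Velova–Belune agreement and 73.62 is covered: preferential rate 11.5% applies instead.
Duty = $467,092.50 × 11.5% = $53,715.64.
Total = $201,107.24 + $63,930.06 + $53,715.64 = $318,752.94.

$318,752.94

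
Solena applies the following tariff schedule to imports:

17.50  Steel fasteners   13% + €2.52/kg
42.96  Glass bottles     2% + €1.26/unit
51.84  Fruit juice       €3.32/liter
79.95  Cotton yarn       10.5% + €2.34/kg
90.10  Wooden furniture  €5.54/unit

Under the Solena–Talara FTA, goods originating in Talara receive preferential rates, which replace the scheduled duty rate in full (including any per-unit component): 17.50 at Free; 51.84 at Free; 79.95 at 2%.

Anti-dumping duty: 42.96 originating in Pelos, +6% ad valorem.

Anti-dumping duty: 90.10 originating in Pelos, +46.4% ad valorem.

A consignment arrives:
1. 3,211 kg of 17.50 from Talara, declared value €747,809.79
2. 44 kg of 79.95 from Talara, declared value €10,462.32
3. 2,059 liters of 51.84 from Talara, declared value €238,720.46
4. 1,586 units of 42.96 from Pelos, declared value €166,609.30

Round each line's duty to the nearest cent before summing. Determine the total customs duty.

Line 1 (17.50, Talara, 3,211 kg, €747,809.79):
Base rate for 17.50 is 13% + €2.52/kg.
Origin Talara qualifies under the Solena–Talara agreement and 17.50 is covered: preferential rate Free applies instead.
Duty = €747,809.79 × 0% = €0.00.
Line 2 (79.95, Talara, 44 kg, €10,462.32):
Base rate for 79.95 is 10.5% + €2.34/kg.
Origin Talara qualifies under the Solena–Talara agreement and 79.95 is covered: preferential rate 2% applies instead.
Duty = €10,462.32 × 2% = €209.25.
Line 3 (51.84, Talara, 2,059 liters, €238,720.46):
Base rate for 51.84 is €3.32/liter.
Origin Talara qualifies under the Solena–Talara agreement and 51.84 is covered: preferential rate Free applies instead.
Duty = €238,720.46 × 0% = €0.00.
Line 4 (42.96, Pelos, 1,586 units, €166,609.30):
Base rate for 42.96 is 2% + €1.26/unit.
Additional duty on 42.96 from Pelos: +6%. Applied ad valorem rate: 2% + 6% = 8%.
Duty = €166,609.30 × 8% + 1,586 × €1.26 = €15,327.10.
Total = €0.00 + €209.25 + €0.00 + €15,327.10 = €15,536.35.

€15,536.35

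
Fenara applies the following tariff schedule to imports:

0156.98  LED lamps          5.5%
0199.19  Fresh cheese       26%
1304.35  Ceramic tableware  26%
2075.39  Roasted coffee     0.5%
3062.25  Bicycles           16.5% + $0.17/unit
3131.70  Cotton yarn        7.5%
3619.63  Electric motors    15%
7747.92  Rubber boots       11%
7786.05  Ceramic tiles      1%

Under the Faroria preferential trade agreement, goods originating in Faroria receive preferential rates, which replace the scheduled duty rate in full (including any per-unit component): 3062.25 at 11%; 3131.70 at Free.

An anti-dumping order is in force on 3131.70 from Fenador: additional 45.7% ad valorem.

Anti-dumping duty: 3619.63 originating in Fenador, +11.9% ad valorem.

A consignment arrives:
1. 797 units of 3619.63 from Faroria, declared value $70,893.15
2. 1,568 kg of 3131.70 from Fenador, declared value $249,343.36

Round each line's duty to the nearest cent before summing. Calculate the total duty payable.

$143,284.64

Line 1 (3619.63, Faroria, 797 units, $70,893.15):
Base rate for 3619.63 is 15%.
Origin Faroria is the FTA partner but 3619.63 is not on the preference list; base rate stands.
The additional-duty order on 3619.63 targets Fenador, not Faroria; it does not apply.
Duty = $70,893.15 × 15% = $10,633.97.
Line 2 (3131.70, Fenador, 1,568 kg, $249,343.36):
Base rate for 3131.70 is 7.5%.
3131.70 has an FTA preferential rate, but origin Fenador is not Faroria; base rate stands.
Additional duty on 3131.70 from Fenador: +45.7%. Applied ad valorem rate: 7.5% + 45.7% = 53.2%.
Duty = $249,343.36 × 53.2% = $132,650.67.
Total = $10,633.97 + $132,650.67 = $143,284.64.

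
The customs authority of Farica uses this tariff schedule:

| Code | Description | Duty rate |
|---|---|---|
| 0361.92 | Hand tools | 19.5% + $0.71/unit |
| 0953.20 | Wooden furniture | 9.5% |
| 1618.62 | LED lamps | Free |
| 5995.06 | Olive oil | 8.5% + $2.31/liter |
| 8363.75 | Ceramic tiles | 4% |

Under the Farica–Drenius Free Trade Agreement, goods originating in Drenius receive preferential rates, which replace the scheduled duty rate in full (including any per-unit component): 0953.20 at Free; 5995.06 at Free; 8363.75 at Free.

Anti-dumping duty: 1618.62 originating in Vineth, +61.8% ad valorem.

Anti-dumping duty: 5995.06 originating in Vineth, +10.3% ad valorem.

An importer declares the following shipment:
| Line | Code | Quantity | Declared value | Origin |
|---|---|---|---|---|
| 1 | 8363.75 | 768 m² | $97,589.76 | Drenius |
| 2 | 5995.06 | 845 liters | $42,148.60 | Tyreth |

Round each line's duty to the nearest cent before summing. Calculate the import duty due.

Line 1 (8363.75, Drenius, 768 m², $97,589.76):
Base rate for 8363.75 is 4%.
Origin Drenius qualifies under the Farica–Drenius agreement and 8363.75 is covered: preferential rate Free applies instead.
Duty = $97,589.76 × 0% = $0.00.
Line 2 (5995.06, Tyreth, 845 liters, $42,148.60):
Base rate for 5995.06 is 8.5% + $2.31/liter.
5995.06 has an FTA preferential rate, but origin Tyreth is not Drenius; base rate stands.
The additional-duty order on 5995.06 targets Vineth, not Tyreth; it does not apply.
Duty = $42,148.60 × 8.5% + 845 × $2.31 = $5,534.58.
Total = $0.00 + $5,534.58 = $5,534.58.

$5,534.58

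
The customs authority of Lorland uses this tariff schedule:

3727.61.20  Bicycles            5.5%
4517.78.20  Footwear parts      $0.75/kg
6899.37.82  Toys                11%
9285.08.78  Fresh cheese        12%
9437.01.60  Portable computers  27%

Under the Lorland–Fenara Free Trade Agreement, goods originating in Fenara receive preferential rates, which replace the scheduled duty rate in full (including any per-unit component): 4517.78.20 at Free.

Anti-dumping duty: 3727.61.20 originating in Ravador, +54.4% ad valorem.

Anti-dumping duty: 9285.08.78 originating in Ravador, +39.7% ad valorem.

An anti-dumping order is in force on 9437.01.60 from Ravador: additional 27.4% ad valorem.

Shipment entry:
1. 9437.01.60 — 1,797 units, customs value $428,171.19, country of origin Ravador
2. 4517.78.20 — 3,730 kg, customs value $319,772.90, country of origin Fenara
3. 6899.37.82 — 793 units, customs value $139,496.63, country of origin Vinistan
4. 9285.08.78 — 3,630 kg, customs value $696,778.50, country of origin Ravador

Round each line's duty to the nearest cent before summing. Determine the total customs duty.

Line 1 (9437.01.60, Ravador, 1,797 units, $428,171.19):
Base rate for 9437.01.60 is 27%.
Additional duty on 9437.01.60 from Ravador: +27.4%. Applied ad valorem rate: 27% + 27.4% = 54.4%.
Duty = $428,171.19 × 54.4% = $232,925.13.
Line 2 (4517.78.20, Fenara, 3,730 kg, $319,772.90):
Base rate for 4517.78.20 is $0.75/kg.
Origin Fenara qualifies under the Lorland–Fenara agreement and 4517.78.20 is covered: preferential rate Free applies instead.
Duty = $319,772.90 × 0% = $0.00.
Line 3 (6899.37.82, Vinistan, 793 units, $139,496.63):
Base rate for 6899.37.82 is 11%.
Duty = $139,496.63 × 11% = $15,344.63.
Line 4 (9285.08.78, Ravador, 3,630 kg, $696,778.50):
Base rate for 9285.08.78 is 12%.
Additional duty on 9285.08.78 from Ravador: +39.7%. Applied ad valorem rate: 12% + 39.7% = 51.7%.
Duty = $696,778.50 × 51.7% = $360,234.48.
Total = $232,925.13 + $0.00 + $15,344.63 + $360,234.48 = $608,504.24.

$608,504.24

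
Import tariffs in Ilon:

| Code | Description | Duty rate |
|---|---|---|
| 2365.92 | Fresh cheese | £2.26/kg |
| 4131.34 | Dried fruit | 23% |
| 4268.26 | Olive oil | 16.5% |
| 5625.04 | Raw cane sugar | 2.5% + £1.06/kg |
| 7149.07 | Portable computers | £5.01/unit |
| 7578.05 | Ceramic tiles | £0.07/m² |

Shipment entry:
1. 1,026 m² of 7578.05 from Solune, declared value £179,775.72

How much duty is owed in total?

Line 1 (7578.05, Solune, 1,026 m², £179,775.72):
Base rate for 7578.05 is £0.07/m².
Duty = 1,026 × £0.07 = £71.82.

£71.82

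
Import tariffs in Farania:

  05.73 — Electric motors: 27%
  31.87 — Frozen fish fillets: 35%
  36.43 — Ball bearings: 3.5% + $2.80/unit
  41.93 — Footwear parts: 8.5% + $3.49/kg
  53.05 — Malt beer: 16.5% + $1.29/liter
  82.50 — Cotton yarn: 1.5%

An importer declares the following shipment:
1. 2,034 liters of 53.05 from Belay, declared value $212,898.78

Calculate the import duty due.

Line 1 (53.05, Belay, 2,034 liters, $212,898.78):
Base rate for 53.05 is 16.5% + $1.29/liter.
Duty = $212,898.78 × 16.5% + 2,034 × $1.29 = $37,752.16.

$37,752.16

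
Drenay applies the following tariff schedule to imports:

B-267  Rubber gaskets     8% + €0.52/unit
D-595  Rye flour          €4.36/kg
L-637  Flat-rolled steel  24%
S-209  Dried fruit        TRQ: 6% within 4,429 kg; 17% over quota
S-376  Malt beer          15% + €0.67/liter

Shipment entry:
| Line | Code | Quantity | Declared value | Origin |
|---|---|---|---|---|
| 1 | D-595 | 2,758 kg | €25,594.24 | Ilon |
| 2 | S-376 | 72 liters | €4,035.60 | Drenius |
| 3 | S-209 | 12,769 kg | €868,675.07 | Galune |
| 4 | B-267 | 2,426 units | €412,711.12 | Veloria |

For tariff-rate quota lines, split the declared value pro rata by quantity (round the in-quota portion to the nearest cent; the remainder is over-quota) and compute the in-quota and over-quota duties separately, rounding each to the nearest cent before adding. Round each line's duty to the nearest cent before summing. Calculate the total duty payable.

€161,488.09

Line 1 (D-595, Ilon, 2,758 kg, €25,594.24):
Base rate for D-595 is €4.36/kg.
Duty = 2,758 × €4.36 = €12,024.88.
Line 2 (S-376, Drenius, 72 liters, €4,035.60):
Base rate for S-376 is 15% + €0.67/liter.
Duty = €4,035.60 × 15% + 72 × €0.67 = €653.58.
Line 3 (S-209, Galune, 12,769 kg, €868,675.07):
Code S-209 is under a tariff-rate quota (threshold 4,429 kg). In-quota: 4,429 kg at 6%; over-quota: 8,340 kg at 17%.
Pro-rata value split: in-quota = €868,675.07 × 4,429/12,769 = €301,304.87; over-quota = €868,675.07 − €301,304.87 = €567,370.20.
In-quota duty = €301,304.87 × 6% = €18,078.29. Over-quota duty = €567,370.20 × 17% = €96,452.93.
Line duty = €18,078.29 + €96,452.93 = €114,531.22.
Line 4 (B-267, Veloria, 2,426 units, €412,711.12):
Base rate for B-267 is 8% + €0.52/unit.
Duty = €412,711.12 × 8% + 2,426 × €0.52 = €34,278.41.
Total = €12,024.88 + €653.58 + €114,531.22 + €34,278.41 = €161,488.09.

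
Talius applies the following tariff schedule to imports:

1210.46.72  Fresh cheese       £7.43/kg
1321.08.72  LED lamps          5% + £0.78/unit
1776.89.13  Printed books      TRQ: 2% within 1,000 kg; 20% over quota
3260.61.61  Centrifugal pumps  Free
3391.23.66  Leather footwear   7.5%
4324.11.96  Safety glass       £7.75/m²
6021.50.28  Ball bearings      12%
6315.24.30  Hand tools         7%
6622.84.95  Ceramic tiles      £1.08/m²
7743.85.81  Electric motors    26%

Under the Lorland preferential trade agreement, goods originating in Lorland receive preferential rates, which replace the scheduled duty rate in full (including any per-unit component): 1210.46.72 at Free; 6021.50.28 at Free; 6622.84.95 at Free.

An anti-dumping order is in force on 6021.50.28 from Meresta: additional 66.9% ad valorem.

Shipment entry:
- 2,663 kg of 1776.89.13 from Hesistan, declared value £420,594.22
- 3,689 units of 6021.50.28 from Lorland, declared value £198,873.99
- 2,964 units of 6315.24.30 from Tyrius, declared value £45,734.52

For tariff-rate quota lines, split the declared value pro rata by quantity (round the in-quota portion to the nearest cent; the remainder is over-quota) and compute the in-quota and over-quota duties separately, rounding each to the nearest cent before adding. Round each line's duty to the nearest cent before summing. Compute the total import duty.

£58,891.06

Line 1 (1776.89.13, Hesistan, 2,663 kg, £420,594.22):
Code 1776.89.13 is under a tariff-rate quota (threshold 1,000 kg). In-quota: 1,000 kg at 2%; over-quota: 1,663 kg at 20%.
Pro-rata value split: in-quota = £420,594.22 × 1,000/2,663 = £157,940.00; over-quota = £420,594.22 − £157,940.00 = £262,654.22.
In-quota duty = £157,940.00 × 2% = £3,158.80. Over-quota duty = £262,654.22 × 20% = £52,530.84.
Line duty = £3,158.80 + £52,530.84 = £55,689.64.
Line 2 (6021.50.28, Lorland, 3,689 units, £198,873.99):
Base rate for 6021.50.28 is 12%.
Origin Lorland qualifies under the Talius–Lorland agreement and 6021.50.28 is covered: preferential rate Free applies instead.
The additional-duty order on 6021.50.28 targets Meresta, not Lorland; it does not apply.
Duty = £198,873.99 × 0% = £0.00.
Line 3 (6315.24.30, Tyrius, 2,964 units, £45,734.52):
Base rate for 6315.24.30 is 7%.
Duty = £45,734.52 × 7% = £3,201.42.
Total = £55,689.64 + £0.00 + £3,201.42 = £58,891.06.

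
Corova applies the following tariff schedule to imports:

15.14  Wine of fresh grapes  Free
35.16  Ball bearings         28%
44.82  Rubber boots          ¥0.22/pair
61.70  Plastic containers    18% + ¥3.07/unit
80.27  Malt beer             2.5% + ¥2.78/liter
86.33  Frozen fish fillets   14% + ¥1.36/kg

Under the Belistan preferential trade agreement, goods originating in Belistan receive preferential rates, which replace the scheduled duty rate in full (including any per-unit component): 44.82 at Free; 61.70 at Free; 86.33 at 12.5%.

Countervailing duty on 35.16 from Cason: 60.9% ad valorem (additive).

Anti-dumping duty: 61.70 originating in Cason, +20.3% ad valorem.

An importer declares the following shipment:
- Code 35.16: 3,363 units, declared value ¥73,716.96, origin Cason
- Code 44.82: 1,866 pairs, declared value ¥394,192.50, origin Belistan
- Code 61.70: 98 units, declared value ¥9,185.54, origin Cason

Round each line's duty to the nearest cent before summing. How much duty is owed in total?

¥69,353.30

Line 1 (35.16, Cason, 3,363 units, ¥73,716.96):
Base rate for 35.16 is 28%.
Additional duty on 35.16 from Cason: +60.9%. Applied ad valorem rate: 28% + 60.9% = 88.9%.
Duty = ¥73,716.96 × 88.9% = ¥65,534.38.
Line 2 (44.82, Belistan, 1,866 pairs, ¥394,192.50):
Base rate for 44.82 is ¥0.22/pair.
Origin Belistan qualifies under the Corova–Belistan agreement and 44.82 is covered: preferential rate Free applies instead.
Duty = ¥394,192.50 × 0% = ¥0.00.
Line 3 (61.70, Cason, 98 units, ¥9,185.54):
Base rate for 61.70 is 18% + ¥3.07/unit.
61.70 has an FTA preferential rate, but origin Cason is not Belistan; base rate stands.
Additional duty on 61.70 from Cason: +20.3%. Applied ad valorem rate: 18% + 20.3% = 38.3%.
Duty = ¥9,185.54 × 38.3% + 98 × ¥3.07 = ¥3,818.92.
Total = ¥65,534.38 + ¥0.00 + ¥3,818.92 = ¥69,353.30.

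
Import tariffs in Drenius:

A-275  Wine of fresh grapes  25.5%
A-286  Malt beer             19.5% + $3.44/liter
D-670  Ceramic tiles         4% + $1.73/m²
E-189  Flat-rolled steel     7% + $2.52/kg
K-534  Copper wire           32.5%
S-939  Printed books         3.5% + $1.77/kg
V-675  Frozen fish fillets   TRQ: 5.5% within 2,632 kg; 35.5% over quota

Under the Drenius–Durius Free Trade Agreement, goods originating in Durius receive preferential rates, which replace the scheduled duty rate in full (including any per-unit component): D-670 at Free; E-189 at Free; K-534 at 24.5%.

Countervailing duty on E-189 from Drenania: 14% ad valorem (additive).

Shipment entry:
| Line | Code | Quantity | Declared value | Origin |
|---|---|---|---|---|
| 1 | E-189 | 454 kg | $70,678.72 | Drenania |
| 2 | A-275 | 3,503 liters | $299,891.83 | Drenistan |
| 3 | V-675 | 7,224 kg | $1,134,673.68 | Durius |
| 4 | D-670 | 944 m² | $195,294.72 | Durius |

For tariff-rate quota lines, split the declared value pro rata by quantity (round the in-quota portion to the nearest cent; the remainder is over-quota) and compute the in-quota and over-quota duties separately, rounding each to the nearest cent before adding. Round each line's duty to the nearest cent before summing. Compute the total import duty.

Line 1 (E-189, Drenania, 454 kg, $70,678.72):
Base rate for E-189 is 7% + $2.52/kg.
E-189 has an FTA preferential rate, but origin Drenania is not Durius; base rate stands.
Additional duty on E-189 from Drenania: +14%. Applied ad valorem rate: 7% + 14% = 21%.
Duty = $70,678.72 × 21% + 454 × $2.52 = $15,986.61.
Line 2 (A-275, Drenistan, 3,503 liters, $299,891.83):
Base rate for A-275 is 25.5%.
Duty = $299,891.83 × 25.5% = $76,472.42.
Line 3 (V-675, Durius, 7,224 kg, $1,134,673.68):
Code V-675 is under a tariff-rate quota (threshold 2,632 kg). In-quota: 2,632 kg at 5.5%; over-quota: 4,592 kg at 35.5%.
Pro-rata value split: in-quota = $1,134,673.68 × 2,632/7,224 = $413,408.24; over-quota = $1,134,673.68 − $413,408.24 = $721,265.44.
In-quota duty = $413,408.24 × 5.5% = $22,737.45. Over-quota duty = $721,265.44 × 35.5% = $256,049.23.
Line duty = $22,737.45 + $256,049.23 = $278,786.68.
Line 4 (D-670, Durius, 944 m², $195,294.72):
Base rate for D-670 is 4% + $1.73/m².
Origin Durius qualifies under the Drenius–Durius agreement and D-670 is covered: preferential rate Free applies instead.
Duty = $195,294.72 × 0% = $0.00.
Total = $15,986.61 + $76,472.42 + $278,786.68 + $0.00 = $371,245.71.

$371,245.71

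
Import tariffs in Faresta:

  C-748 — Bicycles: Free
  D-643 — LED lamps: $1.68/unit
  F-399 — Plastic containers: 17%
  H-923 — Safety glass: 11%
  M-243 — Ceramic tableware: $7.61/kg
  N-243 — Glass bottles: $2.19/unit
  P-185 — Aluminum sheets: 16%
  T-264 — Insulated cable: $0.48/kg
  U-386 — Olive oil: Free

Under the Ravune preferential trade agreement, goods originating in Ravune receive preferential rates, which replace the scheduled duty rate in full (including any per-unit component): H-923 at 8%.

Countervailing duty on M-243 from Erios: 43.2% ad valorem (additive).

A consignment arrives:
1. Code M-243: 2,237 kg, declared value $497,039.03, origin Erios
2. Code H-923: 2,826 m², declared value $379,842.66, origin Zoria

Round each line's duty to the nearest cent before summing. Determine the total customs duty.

$273,527.12

Line 1 (M-243, Erios, 2,237 kg, $497,039.03):
Base rate for M-243 is $7.61/kg.
Additional duty on M-243 from Erios: +43.2% ad valorem. Applied ad valorem rate = 43.2%.
Duty = $497,039.03 × 43.2% + 2,237 × $7.61 = $231,744.43.
Line 2 (H-923, Zoria, 2,826 m², $379,842.66):
Base rate for H-923 is 11%.
H-923 has an FTA preferential rate, but origin Zoria is not Ravune; base rate stands.
Duty = $379,842.66 × 11% = $41,782.69.
Total = $231,744.43 + $41,782.69 = $273,527.12.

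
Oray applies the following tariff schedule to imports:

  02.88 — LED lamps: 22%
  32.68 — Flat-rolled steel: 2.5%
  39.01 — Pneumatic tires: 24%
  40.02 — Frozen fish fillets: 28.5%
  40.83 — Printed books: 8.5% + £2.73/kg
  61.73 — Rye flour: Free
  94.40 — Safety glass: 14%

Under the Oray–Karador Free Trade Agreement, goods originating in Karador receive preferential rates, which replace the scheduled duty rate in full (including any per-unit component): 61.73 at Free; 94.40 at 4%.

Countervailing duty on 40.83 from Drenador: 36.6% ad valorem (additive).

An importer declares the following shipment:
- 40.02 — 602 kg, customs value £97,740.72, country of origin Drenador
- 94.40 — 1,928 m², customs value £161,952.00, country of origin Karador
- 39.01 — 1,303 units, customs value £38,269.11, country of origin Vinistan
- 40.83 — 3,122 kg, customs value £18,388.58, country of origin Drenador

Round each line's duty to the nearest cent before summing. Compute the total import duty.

£60,335.09

Line 1 (40.02, Drenador, 602 kg, £97,740.72):
Base rate for 40.02 is 28.5%.
Duty = £97,740.72 × 28.5% = £27,856.11.
Line 2 (94.40, Karador, 1,928 m², £161,952.00):
Base rate for 94.40 is 14%.
Origin Karador qualifies under the Oray–Karador agreement and 94.40 is covered: preferential rate 4% applies instead.
Duty = £161,952.00 × 4% = £6,478.08.
Line 3 (39.01, Vinistan, 1,303 units, £38,269.11):
Base rate for 39.01 is 24%.
Duty = £38,269.11 × 24% = £9,184.59.
Line 4 (40.83, Drenador, 3,122 kg, £18,388.58):
Base rate for 40.83 is 8.5% + £2.73/kg.
Additional duty on 40.83 from Drenador: +36.6%. Applied ad valorem rate: 8.5% + 36.6% = 45.1%.
Duty = £18,388.58 × 45.1% + 3,122 × £2.73 = £16,816.31.
Total = £27,856.11 + £6,478.08 + £9,184.59 + £16,816.31 = £60,335.09.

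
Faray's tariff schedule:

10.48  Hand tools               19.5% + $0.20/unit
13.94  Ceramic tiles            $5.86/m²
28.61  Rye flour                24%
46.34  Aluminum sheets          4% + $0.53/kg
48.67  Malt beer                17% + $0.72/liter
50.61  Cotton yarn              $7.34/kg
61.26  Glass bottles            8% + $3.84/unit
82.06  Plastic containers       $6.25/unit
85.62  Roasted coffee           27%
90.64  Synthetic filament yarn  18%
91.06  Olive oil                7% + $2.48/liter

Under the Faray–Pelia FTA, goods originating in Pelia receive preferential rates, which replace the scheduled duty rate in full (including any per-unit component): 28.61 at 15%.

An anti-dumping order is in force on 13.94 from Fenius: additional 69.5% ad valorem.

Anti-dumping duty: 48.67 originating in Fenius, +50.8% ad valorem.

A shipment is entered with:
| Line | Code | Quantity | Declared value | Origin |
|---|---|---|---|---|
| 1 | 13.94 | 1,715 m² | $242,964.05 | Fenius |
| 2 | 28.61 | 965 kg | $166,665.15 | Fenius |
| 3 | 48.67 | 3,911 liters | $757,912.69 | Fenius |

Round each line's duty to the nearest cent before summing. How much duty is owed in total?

$735,590.27

Line 1 (13.94, Fenius, 1,715 m², $242,964.05):
Base rate for 13.94 is $5.86/m².
Additional duty on 13.94 from Fenius: +69.5% ad valorem. Applied ad valorem rate = 69.5%.
Duty = $242,964.05 × 69.5% + 1,715 × $5.86 = $178,909.91.
Line 2 (28.61, Fenius, 965 kg, $166,665.15):
Base rate for 28.61 is 24%.
28.61 has an FTA preferential rate, but origin Fenius is not Pelia; base rate stands.
Duty = $166,665.15 × 24% = $39,999.64.
Line 3 (48.67, Fenius, 3,911 liters, $757,912.69):
Base rate for 48.67 is 17% + $0.72/liter.
Additional duty on 48.67 from Fenius: +50.8%. Applied ad valorem rate: 17% + 50.8% = 67.8%.
Duty = $757,912.69 × 67.8% + 3,911 × $0.72 = $516,680.72.
Total = $178,909.91 + $39,999.64 + $516,680.72 = $735,590.27.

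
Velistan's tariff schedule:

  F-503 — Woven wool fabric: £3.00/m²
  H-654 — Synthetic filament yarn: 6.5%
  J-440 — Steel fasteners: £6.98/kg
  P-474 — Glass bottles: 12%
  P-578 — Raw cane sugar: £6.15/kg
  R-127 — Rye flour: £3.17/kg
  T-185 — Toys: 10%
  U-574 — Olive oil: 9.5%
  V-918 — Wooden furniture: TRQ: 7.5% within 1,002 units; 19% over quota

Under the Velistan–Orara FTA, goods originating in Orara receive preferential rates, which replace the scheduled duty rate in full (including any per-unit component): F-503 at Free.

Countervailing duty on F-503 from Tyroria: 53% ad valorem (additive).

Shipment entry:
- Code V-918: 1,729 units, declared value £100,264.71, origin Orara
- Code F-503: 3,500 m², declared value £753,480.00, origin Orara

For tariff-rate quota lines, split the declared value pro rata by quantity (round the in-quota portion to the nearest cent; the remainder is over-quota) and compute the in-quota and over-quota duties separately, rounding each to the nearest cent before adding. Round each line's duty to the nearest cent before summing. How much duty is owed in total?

£12,368.11

Line 1 (V-918, Orara, 1,729 units, £100,264.71):
Code V-918 is under a tariff-rate quota (threshold 1,002 units). In-quota: 1,002 units at 7.5%; over-quota: 727 units at 19%.
Pro-rata value split: in-quota = £100,264.71 × 1,002/1,729 = £58,105.98; over-quota = £100,264.71 − £58,105.98 = £42,158.73.
In-quota duty = £58,105.98 × 7.5% = £4,357.95. Over-quota duty = £42,158.73 × 19% = £8,010.16.
Line duty = £4,357.95 + £8,010.16 = £12,368.11.
Line 2 (F-503, Orara, 3,500 m², £753,480.00):
Base rate for F-503 is £3.00/m².
Origin Orara qualifies under the Velistan–Orara agreement and F-503 is covered: preferential rate Free applies instead.
The additional-duty order on F-503 targets Tyroria, not Orara; it does not apply.
Duty = £753,480.00 × 0% = £0.00.
Total = £12,368.11 + £0.00 = £12,368.11.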